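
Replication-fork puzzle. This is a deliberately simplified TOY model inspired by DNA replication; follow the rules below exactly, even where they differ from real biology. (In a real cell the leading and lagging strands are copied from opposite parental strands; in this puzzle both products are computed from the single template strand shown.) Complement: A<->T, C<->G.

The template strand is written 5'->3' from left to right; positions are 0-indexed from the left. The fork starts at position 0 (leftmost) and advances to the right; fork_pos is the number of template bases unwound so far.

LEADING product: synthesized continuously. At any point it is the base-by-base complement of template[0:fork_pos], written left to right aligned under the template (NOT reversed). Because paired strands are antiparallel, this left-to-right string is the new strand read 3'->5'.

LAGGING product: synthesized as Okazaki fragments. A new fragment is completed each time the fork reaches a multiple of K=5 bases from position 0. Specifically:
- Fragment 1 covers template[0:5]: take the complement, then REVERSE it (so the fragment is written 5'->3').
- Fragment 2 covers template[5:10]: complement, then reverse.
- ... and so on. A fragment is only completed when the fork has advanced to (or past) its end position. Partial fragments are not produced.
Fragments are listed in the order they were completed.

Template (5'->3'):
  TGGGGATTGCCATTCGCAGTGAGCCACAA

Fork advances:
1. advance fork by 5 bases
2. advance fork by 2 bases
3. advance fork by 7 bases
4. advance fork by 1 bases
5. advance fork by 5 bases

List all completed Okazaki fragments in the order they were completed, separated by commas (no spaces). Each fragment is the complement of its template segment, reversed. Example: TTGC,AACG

Answer: CCCCA,GCAAT,GAATG,ACTGC

Derivation:
Step 1: advance 5 -> fork_pos = 0 + 5 = 5. Reached multiple(s) of 5: 5 -> fragment 1 completed (1 total).
Step 2: advance 2 -> fork_pos = 5 + 2 = 7. Next multiple of 5 is 10 (not reached); still 1 fragment(s).
Step 3: advance 7 -> fork_pos = 7 + 7 = 14. Reached multiple(s) of 5: 10 -> fragment 2 completed (2 total).
Step 4: advance 1 -> fork_pos = 14 + 1 = 15. Reached multiple(s) of 5: 15 -> fragment 3 completed (3 total).
Step 5: advance 5 -> fork_pos = 15 + 5 = 20. Reached multiple(s) of 5: 20 -> fragment 4 completed (4 total).
Final fork_pos = 20, so 4 fragment(s) are complete. Build each: template segment -> complement -> reverse.
Fragment 1: template[0:5] = TGGGG -> complement ACCCC -> reversed CCCCA
Fragment 2: template[5:10] = ATTGC -> complement TAACG -> reversed GCAAT
Fragment 3: template[10:15] = CATTC -> complement GTAAG -> reversed GAATG
Fragment 4: template[15:20] = GCAGT -> complement CGTCA -> reversed ACTGC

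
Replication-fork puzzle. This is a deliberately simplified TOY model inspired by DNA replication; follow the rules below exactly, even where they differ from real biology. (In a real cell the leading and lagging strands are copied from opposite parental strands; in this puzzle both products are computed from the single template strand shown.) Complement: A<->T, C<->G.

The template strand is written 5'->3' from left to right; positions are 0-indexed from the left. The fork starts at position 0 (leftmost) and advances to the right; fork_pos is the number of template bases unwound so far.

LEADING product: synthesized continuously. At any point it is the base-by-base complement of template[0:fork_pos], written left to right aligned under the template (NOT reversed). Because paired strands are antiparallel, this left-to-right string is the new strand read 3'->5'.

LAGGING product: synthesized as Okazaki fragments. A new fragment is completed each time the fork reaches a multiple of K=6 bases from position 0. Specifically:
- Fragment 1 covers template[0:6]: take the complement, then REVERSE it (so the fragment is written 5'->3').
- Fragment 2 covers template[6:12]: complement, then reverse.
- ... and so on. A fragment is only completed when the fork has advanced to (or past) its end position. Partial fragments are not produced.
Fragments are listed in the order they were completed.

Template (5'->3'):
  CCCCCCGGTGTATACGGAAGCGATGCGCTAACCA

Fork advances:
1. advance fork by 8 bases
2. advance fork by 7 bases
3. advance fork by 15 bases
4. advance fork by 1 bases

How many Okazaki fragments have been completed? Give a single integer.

Answer: 5

Derivation:
Step 1: advance 8 -> fork_pos = 0 + 8 = 8. Reached multiple(s) of 6: 6 -> fragment 1 completed (1 total).
Step 2: advance 7 -> fork_pos = 8 + 7 = 15. Reached multiple(s) of 6: 12 -> fragment 2 completed (2 total).
Step 3: advance 15 -> fork_pos = 15 + 15 = 30. Reached multiple(s) of 6: 18, 24, 30 -> fragments 3-5 completed (5 total).
Step 4: advance 1 -> fork_pos = 30 + 1 = 31. Next multiple of 6 is 36 (not reached); still 5 fragment(s).
Check: final fork_pos = 31; the multiples of 6 that are <= 31 are 6..30 -> 31 // 6 = 5 completed fragment(s).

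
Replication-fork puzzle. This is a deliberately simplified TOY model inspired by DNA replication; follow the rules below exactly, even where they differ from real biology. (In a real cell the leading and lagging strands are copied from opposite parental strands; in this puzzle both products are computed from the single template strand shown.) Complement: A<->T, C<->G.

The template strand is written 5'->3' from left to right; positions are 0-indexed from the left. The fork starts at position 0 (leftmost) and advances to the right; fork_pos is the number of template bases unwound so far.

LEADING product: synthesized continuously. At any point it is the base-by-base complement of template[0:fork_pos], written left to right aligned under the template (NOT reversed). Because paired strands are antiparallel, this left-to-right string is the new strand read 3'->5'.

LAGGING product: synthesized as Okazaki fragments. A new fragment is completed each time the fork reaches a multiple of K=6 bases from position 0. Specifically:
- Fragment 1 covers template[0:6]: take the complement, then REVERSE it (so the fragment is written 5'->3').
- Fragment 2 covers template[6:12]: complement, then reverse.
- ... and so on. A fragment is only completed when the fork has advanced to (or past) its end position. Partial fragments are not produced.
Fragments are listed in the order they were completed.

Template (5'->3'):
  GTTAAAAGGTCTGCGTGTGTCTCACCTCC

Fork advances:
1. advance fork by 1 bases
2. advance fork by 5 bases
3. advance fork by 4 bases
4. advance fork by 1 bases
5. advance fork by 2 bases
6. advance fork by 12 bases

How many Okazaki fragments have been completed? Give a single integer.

Step 1: advance 1 -> fork_pos = 0 + 1 = 1. Next multiple of 6 is 6 (not reached); still 0 fragment(s).
Step 2: advance 5 -> fork_pos = 1 + 5 = 6. Reached multiple(s) of 6: 6 -> fragment 1 completed (1 total).
Step 3: advance 4 -> fork_pos = 6 + 4 = 10. Next multiple of 6 is 12 (not reached); still 1 fragment(s).
Step 4: advance 1 -> fork_pos = 10 + 1 = 11. Next multiple of 6 is 12 (not reached); still 1 fragment(s).
Step 5: advance 2 -> fork_pos = 11 + 2 = 13. Reached multiple(s) of 6: 12 -> fragment 2 completed (2 total).
Step 6: advance 12 -> fork_pos = 13 + 12 = 25. Reached multiple(s) of 6: 18, 24 -> fragments 3-4 completed (4 total).
Check: final fork_pos = 25; the multiples of 6 that are <= 25 are 6..24 -> 25 // 6 = 4 completed fragment(s).

Answer: 4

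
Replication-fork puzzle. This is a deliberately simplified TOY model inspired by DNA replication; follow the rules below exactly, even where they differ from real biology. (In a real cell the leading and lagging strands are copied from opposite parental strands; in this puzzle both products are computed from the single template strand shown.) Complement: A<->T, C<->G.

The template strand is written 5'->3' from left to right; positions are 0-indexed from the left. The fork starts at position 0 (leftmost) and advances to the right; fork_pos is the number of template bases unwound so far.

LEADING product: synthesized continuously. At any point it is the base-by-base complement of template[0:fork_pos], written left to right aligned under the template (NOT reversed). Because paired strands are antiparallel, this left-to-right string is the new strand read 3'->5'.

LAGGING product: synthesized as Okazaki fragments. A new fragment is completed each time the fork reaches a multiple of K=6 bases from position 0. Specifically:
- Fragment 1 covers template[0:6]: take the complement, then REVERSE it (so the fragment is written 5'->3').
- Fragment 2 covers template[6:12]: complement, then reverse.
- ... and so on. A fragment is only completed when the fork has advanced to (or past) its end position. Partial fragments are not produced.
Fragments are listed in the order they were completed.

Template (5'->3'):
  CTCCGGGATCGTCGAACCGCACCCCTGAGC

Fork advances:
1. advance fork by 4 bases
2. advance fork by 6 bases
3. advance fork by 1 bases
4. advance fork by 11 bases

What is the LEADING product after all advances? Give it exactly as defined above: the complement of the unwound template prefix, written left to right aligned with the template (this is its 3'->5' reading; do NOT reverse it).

Step 1: advance 4 -> fork_pos = 0 + 4 = 4.
Step 2: advance 6 -> fork_pos = 4 + 6 = 10.
Step 3: advance 1 -> fork_pos = 10 + 1 = 11.
Step 4: advance 11 -> fork_pos = 11 + 11 = 22.
Unwound prefix: template[0:22] = CTCCGGGATCGTCGAACCGCAC
Complement it base by base (A<->T, C<->G), keeping left-to-right order:
  [0:5] CTCCG -> GAGGC
  [5:10] GGATC -> CCTAG
  [10:15] GTCGA -> CAGCT
  [15:20] ACCGC -> TGGCG
  [20:22] AC -> TG
Concatenate: GAGGCCCTAGCAGCTTGGCGTG (length 22; written aligned with the template, i.e. 3'->5').

Answer: GAGGCCCTAGCAGCTTGGCGTG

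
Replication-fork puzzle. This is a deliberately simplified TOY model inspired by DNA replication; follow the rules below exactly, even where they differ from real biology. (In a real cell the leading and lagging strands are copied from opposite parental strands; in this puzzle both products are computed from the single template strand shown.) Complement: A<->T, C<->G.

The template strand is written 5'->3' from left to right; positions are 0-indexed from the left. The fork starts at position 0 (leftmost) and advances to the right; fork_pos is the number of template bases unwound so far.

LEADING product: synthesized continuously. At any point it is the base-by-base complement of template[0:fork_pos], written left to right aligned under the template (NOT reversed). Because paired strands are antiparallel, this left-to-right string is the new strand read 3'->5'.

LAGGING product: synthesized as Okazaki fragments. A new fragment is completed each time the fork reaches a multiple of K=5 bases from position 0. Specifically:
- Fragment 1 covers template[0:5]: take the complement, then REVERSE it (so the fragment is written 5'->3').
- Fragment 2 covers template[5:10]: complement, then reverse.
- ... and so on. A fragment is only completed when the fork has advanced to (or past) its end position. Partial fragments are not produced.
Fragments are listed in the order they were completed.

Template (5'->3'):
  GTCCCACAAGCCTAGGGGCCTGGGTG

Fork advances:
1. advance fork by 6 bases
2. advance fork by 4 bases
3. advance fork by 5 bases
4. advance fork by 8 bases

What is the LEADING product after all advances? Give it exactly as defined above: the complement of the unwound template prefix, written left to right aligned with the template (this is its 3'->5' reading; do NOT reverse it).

Answer: CAGGGTGTTCGGATCCCCGGACC

Derivation:
Step 1: advance 6 -> fork_pos = 0 + 6 = 6.
Step 2: advance 4 -> fork_pos = 6 + 4 = 10.
Step 3: advance 5 -> fork_pos = 10 + 5 = 15.
Step 4: advance 8 -> fork_pos = 15 + 8 = 23.
Unwound prefix: template[0:23] = GTCCCACAAGCCTAGGGGCCTGG
Complement it base by base (A<->T, C<->G), keeping left-to-right order:
  [0:5] GTCCC -> CAGGG
  [5:10] ACAAG -> TGTTC
  [10:15] CCTAG -> GGATC
  [15:20] GGGCC -> CCCGG
  [20:23] TGG -> ACC
Concatenate: CAGGGTGTTCGGATCCCCGGACC (length 23; written aligned with the template, i.e. 3'->5').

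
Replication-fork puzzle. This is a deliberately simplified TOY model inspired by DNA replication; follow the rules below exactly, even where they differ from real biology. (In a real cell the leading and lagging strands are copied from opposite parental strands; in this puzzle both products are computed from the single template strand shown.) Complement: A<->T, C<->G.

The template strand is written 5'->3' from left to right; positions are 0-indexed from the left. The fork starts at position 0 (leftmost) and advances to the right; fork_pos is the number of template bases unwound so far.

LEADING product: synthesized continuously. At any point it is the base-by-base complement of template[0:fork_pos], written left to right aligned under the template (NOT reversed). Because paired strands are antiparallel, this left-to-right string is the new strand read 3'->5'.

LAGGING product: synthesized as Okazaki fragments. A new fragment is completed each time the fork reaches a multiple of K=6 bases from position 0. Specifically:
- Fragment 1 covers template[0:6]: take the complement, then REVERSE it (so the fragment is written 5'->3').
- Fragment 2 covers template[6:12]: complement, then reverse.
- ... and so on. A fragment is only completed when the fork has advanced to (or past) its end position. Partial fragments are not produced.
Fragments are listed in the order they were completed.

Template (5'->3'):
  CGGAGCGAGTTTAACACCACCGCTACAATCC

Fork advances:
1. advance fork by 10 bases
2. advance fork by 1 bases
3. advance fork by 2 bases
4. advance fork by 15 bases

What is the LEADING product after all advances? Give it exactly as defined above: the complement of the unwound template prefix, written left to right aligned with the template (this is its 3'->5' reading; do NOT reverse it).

Answer: GCCTCGCTCAAATTGTGGTGGCGATGTT

Derivation:
Step 1: advance 10 -> fork_pos = 0 + 10 = 10.
Step 2: advance 1 -> fork_pos = 10 + 1 = 11.
Step 3: advance 2 -> fork_pos = 11 + 2 = 13.
Step 4: advance 15 -> fork_pos = 13 + 15 = 28.
Unwound prefix: template[0:28] = CGGAGCGAGTTTAACACCACCGCTACAA
Complement it base by base (A<->T, C<->G), keeping left-to-right order:
  [0:5] CGGAG -> GCCTC
  [5:10] CGAGT -> GCTCA
  [10:15] TTAAC -> AATTG
  [15:20] ACCAC -> TGGTG
  [20:25] CGCTA -> GCGAT
  [25:28] CAA -> GTT
Concatenate: GCCTCGCTCAAATTGTGGTGGCGATGTT (length 28; written aligned with the template, i.e. 3'->5').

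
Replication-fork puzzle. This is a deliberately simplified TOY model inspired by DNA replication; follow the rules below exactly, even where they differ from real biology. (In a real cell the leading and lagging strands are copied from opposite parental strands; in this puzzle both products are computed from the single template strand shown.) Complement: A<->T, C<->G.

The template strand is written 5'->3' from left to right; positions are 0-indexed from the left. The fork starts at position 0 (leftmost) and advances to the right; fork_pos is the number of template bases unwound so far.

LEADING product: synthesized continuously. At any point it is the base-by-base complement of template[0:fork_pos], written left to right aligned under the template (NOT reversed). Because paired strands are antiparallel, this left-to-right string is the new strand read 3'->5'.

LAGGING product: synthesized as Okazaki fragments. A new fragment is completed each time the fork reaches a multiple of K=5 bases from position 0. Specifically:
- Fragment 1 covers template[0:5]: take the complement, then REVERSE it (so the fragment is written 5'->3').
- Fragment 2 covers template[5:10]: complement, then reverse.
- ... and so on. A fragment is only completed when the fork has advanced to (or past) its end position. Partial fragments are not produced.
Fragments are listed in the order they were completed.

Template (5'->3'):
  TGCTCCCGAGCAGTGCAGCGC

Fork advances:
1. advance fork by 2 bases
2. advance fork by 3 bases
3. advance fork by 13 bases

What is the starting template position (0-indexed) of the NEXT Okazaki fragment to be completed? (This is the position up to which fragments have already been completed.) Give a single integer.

Answer: 15

Derivation:
Step 1: advance 2 -> fork_pos = 0 + 2 = 2. Next multiple of 5 is 5 (not reached); still 0 fragment(s).
Step 2: advance 3 -> fork_pos = 2 + 3 = 5. Reached multiple(s) of 5: 5 -> fragment 1 completed (1 total).
Step 3: advance 13 -> fork_pos = 5 + 13 = 18. Reached multiple(s) of 5: 10, 15 -> fragments 2-3 completed (3 total).
3 fragment(s) completed, covering template[0:15] (3 x 5 = 15). The next fragment, fragment 4, covers template[15:20], so it starts at position 15.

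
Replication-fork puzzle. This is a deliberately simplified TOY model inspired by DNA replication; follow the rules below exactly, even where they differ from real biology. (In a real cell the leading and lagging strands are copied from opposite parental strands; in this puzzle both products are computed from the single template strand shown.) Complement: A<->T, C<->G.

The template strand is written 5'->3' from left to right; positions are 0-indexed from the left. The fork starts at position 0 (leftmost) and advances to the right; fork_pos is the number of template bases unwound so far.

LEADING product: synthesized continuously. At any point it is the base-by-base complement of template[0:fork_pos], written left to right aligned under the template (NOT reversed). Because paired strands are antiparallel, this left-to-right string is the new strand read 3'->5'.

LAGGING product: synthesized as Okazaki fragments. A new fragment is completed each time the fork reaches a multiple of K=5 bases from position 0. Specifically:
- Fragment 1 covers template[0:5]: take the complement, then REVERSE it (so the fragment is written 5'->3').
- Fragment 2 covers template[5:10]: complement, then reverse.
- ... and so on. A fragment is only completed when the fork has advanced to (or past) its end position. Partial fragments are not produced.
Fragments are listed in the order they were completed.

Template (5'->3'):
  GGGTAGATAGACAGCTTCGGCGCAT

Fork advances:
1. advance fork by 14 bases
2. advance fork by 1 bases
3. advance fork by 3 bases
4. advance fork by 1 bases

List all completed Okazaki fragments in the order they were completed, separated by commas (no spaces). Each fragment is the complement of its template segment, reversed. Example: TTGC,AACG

Step 1: advance 14 -> fork_pos = 0 + 14 = 14. Reached multiple(s) of 5: 5, 10 -> fragments 1-2 completed (2 total).
Step 2: advance 1 -> fork_pos = 14 + 1 = 15. Reached multiple(s) of 5: 15 -> fragment 3 completed (3 total).
Step 3: advance 3 -> fork_pos = 15 + 3 = 18. Next multiple of 5 is 20 (not reached); still 3 fragment(s).
Step 4: advance 1 -> fork_pos = 18 + 1 = 19. Next multiple of 5 is 20 (not reached); still 3 fragment(s).
Final fork_pos = 19, so 3 fragment(s) are complete. Build each: template segment -> complement -> reverse.
Fragment 1: template[0:5] = GGGTA -> complement CCCAT -> reversed TACCC
Fragment 2: template[5:10] = GATAG -> complement CTATC -> reversed CTATC
Fragment 3: template[10:15] = ACAGC -> complement TGTCG -> reversed GCTGT

Answer: TACCC,CTATC,GCTGT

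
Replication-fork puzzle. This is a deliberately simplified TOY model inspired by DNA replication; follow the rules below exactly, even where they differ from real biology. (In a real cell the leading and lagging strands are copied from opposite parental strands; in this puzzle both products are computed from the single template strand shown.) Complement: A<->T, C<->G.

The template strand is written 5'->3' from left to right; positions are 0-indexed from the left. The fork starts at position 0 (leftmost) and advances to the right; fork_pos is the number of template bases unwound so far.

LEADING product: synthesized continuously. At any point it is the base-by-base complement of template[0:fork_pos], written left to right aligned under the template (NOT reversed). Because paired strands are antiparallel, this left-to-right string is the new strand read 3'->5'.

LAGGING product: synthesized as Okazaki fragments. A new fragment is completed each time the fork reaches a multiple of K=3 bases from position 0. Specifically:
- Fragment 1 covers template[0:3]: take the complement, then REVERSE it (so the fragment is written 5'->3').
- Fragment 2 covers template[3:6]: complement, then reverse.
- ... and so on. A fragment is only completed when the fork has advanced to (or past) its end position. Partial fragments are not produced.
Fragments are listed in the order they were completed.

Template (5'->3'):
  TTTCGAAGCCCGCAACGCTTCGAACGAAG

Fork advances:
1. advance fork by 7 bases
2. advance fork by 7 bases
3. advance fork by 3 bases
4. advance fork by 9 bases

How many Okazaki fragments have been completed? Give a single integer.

Answer: 8

Derivation:
Step 1: advance 7 -> fork_pos = 0 + 7 = 7. Reached multiple(s) of 3: 3, 6 -> fragments 1-2 completed (2 total).
Step 2: advance 7 -> fork_pos = 7 + 7 = 14. Reached multiple(s) of 3: 9, 12 -> fragments 3-4 completed (4 total).
Step 3: advance 3 -> fork_pos = 14 + 3 = 17. Reached multiple(s) of 3: 15 -> fragment 5 completed (5 total).
Step 4: advance 9 -> fork_pos = 17 + 9 = 26. Reached multiple(s) of 3: 18, 21, 24 -> fragments 6-8 completed (8 total).
Check: final fork_pos = 26; the multiples of 3 that are <= 26 are 3..24 -> 26 // 3 = 8 completed fragment(s).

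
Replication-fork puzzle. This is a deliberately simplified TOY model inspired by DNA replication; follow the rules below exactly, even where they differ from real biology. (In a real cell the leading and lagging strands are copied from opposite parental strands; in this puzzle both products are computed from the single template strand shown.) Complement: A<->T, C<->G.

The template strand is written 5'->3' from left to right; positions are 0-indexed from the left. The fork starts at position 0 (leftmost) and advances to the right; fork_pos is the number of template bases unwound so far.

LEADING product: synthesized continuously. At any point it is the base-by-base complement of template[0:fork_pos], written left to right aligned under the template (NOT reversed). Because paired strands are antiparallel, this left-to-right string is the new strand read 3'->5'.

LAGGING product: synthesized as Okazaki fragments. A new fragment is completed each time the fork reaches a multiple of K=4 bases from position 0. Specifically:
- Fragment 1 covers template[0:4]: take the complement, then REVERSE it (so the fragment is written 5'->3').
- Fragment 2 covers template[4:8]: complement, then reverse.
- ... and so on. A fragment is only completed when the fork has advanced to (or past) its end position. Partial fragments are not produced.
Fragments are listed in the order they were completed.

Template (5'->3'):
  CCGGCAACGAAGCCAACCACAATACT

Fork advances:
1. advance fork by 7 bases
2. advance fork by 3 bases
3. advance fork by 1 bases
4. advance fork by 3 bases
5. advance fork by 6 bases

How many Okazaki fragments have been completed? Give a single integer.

Step 1: advance 7 -> fork_pos = 0 + 7 = 7. Reached multiple(s) of 4: 4 -> fragment 1 completed (1 total).
Step 2: advance 3 -> fork_pos = 7 + 3 = 10. Reached multiple(s) of 4: 8 -> fragment 2 completed (2 total).
Step 3: advance 1 -> fork_pos = 10 + 1 = 11. Next multiple of 4 is 12 (not reached); still 2 fragment(s).
Step 4: advance 3 -> fork_pos = 11 + 3 = 14. Reached multiple(s) of 4: 12 -> fragment 3 completed (3 total).
Step 5: advance 6 -> fork_pos = 14 + 6 = 20. Reached multiple(s) of 4: 16, 20 -> fragments 4-5 completed (5 total).
Check: final fork_pos = 20; the multiples of 4 that are <= 20 are 4..20 -> 20 // 4 = 5 completed fragment(s).

Answer: 5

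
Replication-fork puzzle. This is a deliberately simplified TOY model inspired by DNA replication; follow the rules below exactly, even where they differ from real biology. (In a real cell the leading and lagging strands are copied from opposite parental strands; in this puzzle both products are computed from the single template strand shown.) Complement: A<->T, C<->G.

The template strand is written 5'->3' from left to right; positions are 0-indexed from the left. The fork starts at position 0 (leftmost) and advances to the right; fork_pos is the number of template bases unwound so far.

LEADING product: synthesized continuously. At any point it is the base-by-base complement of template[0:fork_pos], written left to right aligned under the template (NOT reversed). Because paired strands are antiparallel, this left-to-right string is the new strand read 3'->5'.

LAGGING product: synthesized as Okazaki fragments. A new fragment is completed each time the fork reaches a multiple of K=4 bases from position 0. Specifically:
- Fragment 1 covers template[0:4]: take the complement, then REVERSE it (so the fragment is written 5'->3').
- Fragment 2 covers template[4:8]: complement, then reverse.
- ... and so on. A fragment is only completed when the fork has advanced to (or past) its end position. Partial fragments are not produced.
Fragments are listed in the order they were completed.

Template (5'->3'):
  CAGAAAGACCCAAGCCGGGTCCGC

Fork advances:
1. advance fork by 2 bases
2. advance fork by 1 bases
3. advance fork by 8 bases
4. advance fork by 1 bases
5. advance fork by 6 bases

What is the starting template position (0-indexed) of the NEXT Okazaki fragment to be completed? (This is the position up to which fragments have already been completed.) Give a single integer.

Answer: 16

Derivation:
Step 1: advance 2 -> fork_pos = 0 + 2 = 2. Next multiple of 4 is 4 (not reached); still 0 fragment(s).
Step 2: advance 1 -> fork_pos = 2 + 1 = 3. Next multiple of 4 is 4 (not reached); still 0 fragment(s).
Step 3: advance 8 -> fork_pos = 3 + 8 = 11. Reached multiple(s) of 4: 4, 8 -> fragments 1-2 completed (2 total).
Step 4: advance 1 -> fork_pos = 11 + 1 = 12. Reached multiple(s) of 4: 12 -> fragment 3 completed (3 total).
Step 5: advance 6 -> fork_pos = 12 + 6 = 18. Reached multiple(s) of 4: 16 -> fragment 4 completed (4 total).
4 fragment(s) completed, covering template[0:16] (4 x 4 = 16). The next fragment, fragment 5, covers template[16:20], so it starts at position 16.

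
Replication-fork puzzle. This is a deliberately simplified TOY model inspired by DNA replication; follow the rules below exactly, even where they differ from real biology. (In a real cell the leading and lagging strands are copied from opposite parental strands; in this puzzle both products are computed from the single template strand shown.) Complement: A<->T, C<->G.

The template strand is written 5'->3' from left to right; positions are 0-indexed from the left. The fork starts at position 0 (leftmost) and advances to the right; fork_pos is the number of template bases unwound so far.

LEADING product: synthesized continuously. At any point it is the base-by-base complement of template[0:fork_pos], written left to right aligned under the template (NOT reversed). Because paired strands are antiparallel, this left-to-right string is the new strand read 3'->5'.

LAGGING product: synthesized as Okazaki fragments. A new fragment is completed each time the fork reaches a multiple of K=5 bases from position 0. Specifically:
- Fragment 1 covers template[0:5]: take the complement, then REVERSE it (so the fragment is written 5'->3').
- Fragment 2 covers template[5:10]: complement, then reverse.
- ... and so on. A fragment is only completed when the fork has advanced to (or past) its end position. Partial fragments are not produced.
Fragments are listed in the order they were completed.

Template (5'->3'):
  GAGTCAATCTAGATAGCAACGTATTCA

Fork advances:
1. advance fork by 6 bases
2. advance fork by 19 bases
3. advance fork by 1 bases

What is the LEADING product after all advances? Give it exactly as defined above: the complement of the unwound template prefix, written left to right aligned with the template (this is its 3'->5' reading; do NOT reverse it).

Answer: CTCAGTTAGATCTATCGTTGCATAAG

Derivation:
Step 1: advance 6 -> fork_pos = 0 + 6 = 6.
Step 2: advance 19 -> fork_pos = 6 + 19 = 25.
Step 3: advance 1 -> fork_pos = 25 + 1 = 26.
Unwound prefix: template[0:26] = GAGTCAATCTAGATAGCAACGTATTC
Complement it base by base (A<->T, C<->G), keeping left-to-right order:
  [0:5] GAGTC -> CTCAG
  [5:10] AATCT -> TTAGA
  [10:15] AGATA -> TCTAT
  [15:20] GCAAC -> CGTTG
  [20:25] GTATT -> CATAA
  [25:26] C -> G
Concatenate: CTCAGTTAGATCTATCGTTGCATAAG (length 26; written aligned with the template, i.e. 3'->5').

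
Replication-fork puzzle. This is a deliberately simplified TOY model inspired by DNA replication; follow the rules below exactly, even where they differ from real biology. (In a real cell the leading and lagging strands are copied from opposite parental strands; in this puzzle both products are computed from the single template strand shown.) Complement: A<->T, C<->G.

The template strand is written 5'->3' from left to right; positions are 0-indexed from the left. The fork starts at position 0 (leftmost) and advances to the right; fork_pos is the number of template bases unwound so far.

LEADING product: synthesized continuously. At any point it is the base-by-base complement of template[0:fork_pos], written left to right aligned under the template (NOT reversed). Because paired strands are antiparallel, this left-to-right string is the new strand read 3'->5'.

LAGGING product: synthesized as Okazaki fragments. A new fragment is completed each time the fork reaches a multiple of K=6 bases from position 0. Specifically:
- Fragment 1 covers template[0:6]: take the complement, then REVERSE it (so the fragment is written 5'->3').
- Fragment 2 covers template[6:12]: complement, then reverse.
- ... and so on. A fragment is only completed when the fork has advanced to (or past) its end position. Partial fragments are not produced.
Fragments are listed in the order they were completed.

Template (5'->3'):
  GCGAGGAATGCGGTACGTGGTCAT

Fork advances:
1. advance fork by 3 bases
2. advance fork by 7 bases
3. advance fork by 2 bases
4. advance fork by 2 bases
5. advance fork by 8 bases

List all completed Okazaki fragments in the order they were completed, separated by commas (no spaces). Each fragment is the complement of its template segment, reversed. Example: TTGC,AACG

Answer: CCTCGC,CGCATT,ACGTAC

Derivation:
Step 1: advance 3 -> fork_pos = 0 + 3 = 3. Next multiple of 6 is 6 (not reached); still 0 fragment(s).
Step 2: advance 7 -> fork_pos = 3 + 7 = 10. Reached multiple(s) of 6: 6 -> fragment 1 completed (1 total).
Step 3: advance 2 -> fork_pos = 10 + 2 = 12. Reached multiple(s) of 6: 12 -> fragment 2 completed (2 total).
Step 4: advance 2 -> fork_pos = 12 + 2 = 14. Next multiple of 6 is 18 (not reached); still 2 fragment(s).
Step 5: advance 8 -> fork_pos = 14 + 8 = 22. Reached multiple(s) of 6: 18 -> fragment 3 completed (3 total).
Final fork_pos = 22, so 3 fragment(s) are complete. Build each: template segment -> complement -> reverse.
Fragment 1: template[0:6] = GCGAGG -> complement CGCTCC -> reversed CCTCGC
Fragment 2: template[6:12] = AATGCG -> complement TTACGC -> reversed CGCATT
Fragment 3: template[12:18] = GTACGT -> complement CATGCA -> reversed ACGTAC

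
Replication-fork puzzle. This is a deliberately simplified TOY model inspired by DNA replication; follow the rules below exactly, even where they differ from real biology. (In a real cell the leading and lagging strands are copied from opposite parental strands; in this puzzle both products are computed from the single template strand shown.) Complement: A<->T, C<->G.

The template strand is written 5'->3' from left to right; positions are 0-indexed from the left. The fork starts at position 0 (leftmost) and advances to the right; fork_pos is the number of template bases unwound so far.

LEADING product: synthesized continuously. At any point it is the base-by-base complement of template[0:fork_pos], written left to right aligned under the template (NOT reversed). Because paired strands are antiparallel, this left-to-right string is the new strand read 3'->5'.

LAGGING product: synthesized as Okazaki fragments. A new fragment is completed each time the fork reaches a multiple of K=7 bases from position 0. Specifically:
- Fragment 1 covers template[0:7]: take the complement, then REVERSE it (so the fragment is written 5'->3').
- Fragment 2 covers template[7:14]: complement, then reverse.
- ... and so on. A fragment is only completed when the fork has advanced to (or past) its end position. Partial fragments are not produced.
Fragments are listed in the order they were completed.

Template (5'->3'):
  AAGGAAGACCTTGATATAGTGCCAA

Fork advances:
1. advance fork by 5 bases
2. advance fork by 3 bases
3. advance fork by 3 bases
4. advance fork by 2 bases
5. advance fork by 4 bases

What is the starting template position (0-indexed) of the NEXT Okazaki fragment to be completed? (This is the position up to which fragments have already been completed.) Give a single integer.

Step 1: advance 5 -> fork_pos = 0 + 5 = 5. Next multiple of 7 is 7 (not reached); still 0 fragment(s).
Step 2: advance 3 -> fork_pos = 5 + 3 = 8. Reached multiple(s) of 7: 7 -> fragment 1 completed (1 total).
Step 3: advance 3 -> fork_pos = 8 + 3 = 11. Next multiple of 7 is 14 (not reached); still 1 fragment(s).
Step 4: advance 2 -> fork_pos = 11 + 2 = 13. Next multiple of 7 is 14 (not reached); still 1 fragment(s).
Step 5: advance 4 -> fork_pos = 13 + 4 = 17. Reached multiple(s) of 7: 14 -> fragment 2 completed (2 total).
2 fragment(s) completed, covering template[0:14] (2 x 7 = 14). The next fragment, fragment 3, covers template[14:21], so it starts at position 14.

Answer: 14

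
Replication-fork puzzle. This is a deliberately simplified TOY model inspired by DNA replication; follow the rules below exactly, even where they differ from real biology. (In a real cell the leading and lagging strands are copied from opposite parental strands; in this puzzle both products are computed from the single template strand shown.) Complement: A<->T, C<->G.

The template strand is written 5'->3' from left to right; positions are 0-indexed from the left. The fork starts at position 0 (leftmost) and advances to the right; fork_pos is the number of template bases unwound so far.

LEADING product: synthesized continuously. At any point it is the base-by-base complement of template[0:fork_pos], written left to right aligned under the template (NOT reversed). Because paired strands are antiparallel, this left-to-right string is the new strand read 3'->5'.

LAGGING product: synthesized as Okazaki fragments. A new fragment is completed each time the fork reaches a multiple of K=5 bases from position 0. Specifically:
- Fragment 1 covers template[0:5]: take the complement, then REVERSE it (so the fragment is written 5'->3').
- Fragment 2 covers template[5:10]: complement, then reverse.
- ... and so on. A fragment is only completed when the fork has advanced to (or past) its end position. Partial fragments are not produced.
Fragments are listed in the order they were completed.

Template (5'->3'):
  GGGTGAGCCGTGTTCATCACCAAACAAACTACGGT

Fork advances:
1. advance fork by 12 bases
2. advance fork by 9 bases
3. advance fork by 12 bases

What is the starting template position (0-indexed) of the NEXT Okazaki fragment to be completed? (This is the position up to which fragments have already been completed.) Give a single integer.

Step 1: advance 12 -> fork_pos = 0 + 12 = 12. Reached multiple(s) of 5: 5, 10 -> fragments 1-2 completed (2 total).
Step 2: advance 9 -> fork_pos = 12 + 9 = 21. Reached multiple(s) of 5: 15, 20 -> fragments 3-4 completed (4 total).
Step 3: advance 12 -> fork_pos = 21 + 12 = 33. Reached multiple(s) of 5: 25, 30 -> fragments 5-6 completed (6 total).
6 fragment(s) completed, covering template[0:30] (6 x 5 = 30). The next fragment, fragment 7, covers template[30:35], so it starts at position 30.

Answer: 30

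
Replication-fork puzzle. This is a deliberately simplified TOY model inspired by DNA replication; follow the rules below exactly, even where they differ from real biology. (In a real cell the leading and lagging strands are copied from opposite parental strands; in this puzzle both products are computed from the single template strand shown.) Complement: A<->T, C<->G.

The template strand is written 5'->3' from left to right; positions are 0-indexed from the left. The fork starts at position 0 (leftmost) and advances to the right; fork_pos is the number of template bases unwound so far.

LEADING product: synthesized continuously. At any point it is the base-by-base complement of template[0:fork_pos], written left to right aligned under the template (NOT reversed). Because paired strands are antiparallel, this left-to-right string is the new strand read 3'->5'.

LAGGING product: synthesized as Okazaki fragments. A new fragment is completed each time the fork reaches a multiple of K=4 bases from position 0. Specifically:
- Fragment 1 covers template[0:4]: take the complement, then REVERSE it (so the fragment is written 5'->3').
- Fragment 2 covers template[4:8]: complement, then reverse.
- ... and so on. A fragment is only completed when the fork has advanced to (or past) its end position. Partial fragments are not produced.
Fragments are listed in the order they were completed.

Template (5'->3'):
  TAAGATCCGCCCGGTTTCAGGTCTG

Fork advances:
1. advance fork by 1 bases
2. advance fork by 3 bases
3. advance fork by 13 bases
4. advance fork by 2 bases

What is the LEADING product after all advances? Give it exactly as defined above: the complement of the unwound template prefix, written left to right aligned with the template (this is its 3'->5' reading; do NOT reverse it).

Answer: ATTCTAGGCGGGCCAAAGT

Derivation:
Step 1: advance 1 -> fork_pos = 0 + 1 = 1.
Step 2: advance 3 -> fork_pos = 1 + 3 = 4.
Step 3: advance 13 -> fork_pos = 4 + 13 = 17.
Step 4: advance 2 -> fork_pos = 17 + 2 = 19.
Unwound prefix: template[0:19] = TAAGATCCGCCCGGTTTCA
Complement it base by base (A<->T, C<->G), keeping left-to-right order:
  [0:5] TAAGA -> ATTCT
  [5:10] TCCGC -> AGGCG
  [10:15] CCGGT -> GGCCA
  [15:19] TTCA -> AAGT
Concatenate: ATTCTAGGCGGGCCAAAGT (length 19; written aligned with the template, i.e. 3'->5').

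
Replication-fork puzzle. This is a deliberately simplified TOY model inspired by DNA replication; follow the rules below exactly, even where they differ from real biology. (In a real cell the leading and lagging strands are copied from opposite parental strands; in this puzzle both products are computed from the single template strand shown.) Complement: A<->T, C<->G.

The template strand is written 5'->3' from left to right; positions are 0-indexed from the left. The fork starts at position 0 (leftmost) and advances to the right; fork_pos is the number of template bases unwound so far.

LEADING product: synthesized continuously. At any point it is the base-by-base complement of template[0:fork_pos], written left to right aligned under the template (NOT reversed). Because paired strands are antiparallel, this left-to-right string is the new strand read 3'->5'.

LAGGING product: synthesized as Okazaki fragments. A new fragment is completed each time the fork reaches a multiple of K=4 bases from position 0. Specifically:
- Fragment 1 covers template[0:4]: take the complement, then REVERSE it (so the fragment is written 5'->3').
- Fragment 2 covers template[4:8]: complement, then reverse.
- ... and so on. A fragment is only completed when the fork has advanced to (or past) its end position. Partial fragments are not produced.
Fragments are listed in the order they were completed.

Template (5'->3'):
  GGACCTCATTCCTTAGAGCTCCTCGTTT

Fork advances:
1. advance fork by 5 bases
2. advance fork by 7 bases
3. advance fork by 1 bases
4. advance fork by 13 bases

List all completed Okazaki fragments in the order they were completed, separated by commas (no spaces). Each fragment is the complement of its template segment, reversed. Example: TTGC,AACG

Step 1: advance 5 -> fork_pos = 0 + 5 = 5. Reached multiple(s) of 4: 4 -> fragment 1 completed (1 total).
Step 2: advance 7 -> fork_pos = 5 + 7 = 12. Reached multiple(s) of 4: 8, 12 -> fragments 2-3 completed (3 total).
Step 3: advance 1 -> fork_pos = 12 + 1 = 13. Next multiple of 4 is 16 (not reached); still 3 fragment(s).
Step 4: advance 13 -> fork_pos = 13 + 13 = 26. Reached multiple(s) of 4: 16, 20, 24 -> fragments 4-6 completed (6 total).
Final fork_pos = 26, so 6 fragment(s) are complete. Build each: template segment -> complement -> reverse.
Fragment 1: template[0:4] = GGAC -> complement CCTG -> reversed GTCC
Fragment 2: template[4:8] = CTCA -> complement GAGT -> reversed TGAG
Fragment 3: template[8:12] = TTCC -> complement AAGG -> reversed GGAA
Fragment 4: template[12:16] = TTAG -> complement AATC -> reversed CTAA
Fragment 5: template[16:20] = AGCT -> complement TCGA -> reversed AGCT
Fragment 6: template[20:24] = CCTC -> complement GGAG -> reversed GAGG

Answer: GTCC,TGAG,GGAA,CTAA,AGCT,GAGG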